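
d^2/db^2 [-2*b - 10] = 0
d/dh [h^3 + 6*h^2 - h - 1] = 3*h^2 + 12*h - 1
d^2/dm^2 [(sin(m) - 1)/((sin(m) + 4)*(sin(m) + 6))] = (-sin(m)^5 + 14*sin(m)^4 + 176*sin(m)^3 + 238*sin(m)^2 - 1020*sin(m) - 632)/((sin(m) + 4)^3*(sin(m) + 6)^3)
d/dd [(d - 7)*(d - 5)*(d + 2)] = 3*d^2 - 20*d + 11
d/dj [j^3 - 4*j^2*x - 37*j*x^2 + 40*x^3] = 3*j^2 - 8*j*x - 37*x^2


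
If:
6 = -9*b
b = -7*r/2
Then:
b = -2/3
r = 4/21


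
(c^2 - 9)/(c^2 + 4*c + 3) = (c - 3)/(c + 1)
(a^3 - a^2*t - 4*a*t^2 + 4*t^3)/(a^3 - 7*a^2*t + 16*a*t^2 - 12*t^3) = (a^2 + a*t - 2*t^2)/(a^2 - 5*a*t + 6*t^2)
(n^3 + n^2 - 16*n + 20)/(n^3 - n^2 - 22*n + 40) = (n - 2)/(n - 4)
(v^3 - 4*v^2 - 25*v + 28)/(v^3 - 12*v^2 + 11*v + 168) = (v^2 + 3*v - 4)/(v^2 - 5*v - 24)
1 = 1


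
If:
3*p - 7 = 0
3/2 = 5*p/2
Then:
No Solution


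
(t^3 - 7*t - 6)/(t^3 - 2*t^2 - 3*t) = (t + 2)/t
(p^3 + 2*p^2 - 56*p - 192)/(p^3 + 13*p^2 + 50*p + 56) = (p^2 - 2*p - 48)/(p^2 + 9*p + 14)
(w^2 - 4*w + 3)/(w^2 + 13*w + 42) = (w^2 - 4*w + 3)/(w^2 + 13*w + 42)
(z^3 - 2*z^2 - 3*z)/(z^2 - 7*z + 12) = z*(z + 1)/(z - 4)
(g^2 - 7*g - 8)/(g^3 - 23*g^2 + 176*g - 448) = (g + 1)/(g^2 - 15*g + 56)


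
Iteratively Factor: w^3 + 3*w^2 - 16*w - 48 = (w + 3)*(w^2 - 16) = (w + 3)*(w + 4)*(w - 4)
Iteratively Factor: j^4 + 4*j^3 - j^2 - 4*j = (j + 1)*(j^3 + 3*j^2 - 4*j) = (j + 1)*(j + 4)*(j^2 - j) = (j - 1)*(j + 1)*(j + 4)*(j)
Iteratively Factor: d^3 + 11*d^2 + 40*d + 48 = (d + 4)*(d^2 + 7*d + 12) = (d + 4)^2*(d + 3)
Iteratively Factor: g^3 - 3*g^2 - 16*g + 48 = (g + 4)*(g^2 - 7*g + 12) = (g - 4)*(g + 4)*(g - 3)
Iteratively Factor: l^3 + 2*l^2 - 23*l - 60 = (l + 3)*(l^2 - l - 20) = (l - 5)*(l + 3)*(l + 4)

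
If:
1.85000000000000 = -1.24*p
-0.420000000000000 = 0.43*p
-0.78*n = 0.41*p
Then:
No Solution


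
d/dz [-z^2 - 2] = -2*z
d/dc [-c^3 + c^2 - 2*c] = -3*c^2 + 2*c - 2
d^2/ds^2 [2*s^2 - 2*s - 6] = 4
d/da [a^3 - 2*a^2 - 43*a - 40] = 3*a^2 - 4*a - 43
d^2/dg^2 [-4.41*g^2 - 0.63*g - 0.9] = -8.82000000000000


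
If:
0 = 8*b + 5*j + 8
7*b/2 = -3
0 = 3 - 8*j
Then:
No Solution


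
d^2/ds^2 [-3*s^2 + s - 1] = -6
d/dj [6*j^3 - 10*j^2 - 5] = 2*j*(9*j - 10)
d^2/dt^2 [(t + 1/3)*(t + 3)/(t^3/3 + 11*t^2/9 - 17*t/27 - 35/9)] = 162*(27*t^3 + 27*t^2 + 333*t + 109)/(729*t^6 + 1458*t^5 - 7533*t^4 - 11124*t^3 + 29295*t^2 + 22050*t - 42875)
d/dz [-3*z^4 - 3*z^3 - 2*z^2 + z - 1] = -12*z^3 - 9*z^2 - 4*z + 1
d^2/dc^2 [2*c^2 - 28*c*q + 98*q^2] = 4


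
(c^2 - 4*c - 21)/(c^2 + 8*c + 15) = (c - 7)/(c + 5)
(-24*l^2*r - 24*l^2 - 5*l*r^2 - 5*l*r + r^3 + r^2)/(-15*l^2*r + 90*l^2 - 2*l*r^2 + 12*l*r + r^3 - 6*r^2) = (-8*l*r - 8*l + r^2 + r)/(-5*l*r + 30*l + r^2 - 6*r)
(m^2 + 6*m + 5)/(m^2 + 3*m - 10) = (m + 1)/(m - 2)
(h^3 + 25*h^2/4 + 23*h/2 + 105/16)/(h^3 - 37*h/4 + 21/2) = (8*h^2 + 22*h + 15)/(4*(2*h^2 - 7*h + 6))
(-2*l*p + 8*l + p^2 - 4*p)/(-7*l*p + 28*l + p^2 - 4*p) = (-2*l + p)/(-7*l + p)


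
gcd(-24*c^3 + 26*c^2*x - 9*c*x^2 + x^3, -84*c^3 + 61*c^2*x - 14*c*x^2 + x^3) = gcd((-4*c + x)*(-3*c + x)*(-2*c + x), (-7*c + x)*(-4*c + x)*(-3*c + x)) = 12*c^2 - 7*c*x + x^2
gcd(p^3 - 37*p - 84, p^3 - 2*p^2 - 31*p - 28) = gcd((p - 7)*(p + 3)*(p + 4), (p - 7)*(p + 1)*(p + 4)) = p^2 - 3*p - 28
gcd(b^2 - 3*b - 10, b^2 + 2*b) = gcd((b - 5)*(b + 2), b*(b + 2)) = b + 2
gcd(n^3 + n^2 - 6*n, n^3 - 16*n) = n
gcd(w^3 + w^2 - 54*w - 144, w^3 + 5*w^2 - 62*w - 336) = w^2 - 2*w - 48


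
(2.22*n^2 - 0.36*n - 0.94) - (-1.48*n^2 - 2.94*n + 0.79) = 3.7*n^2 + 2.58*n - 1.73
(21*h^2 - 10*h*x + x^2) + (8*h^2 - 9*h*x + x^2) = 29*h^2 - 19*h*x + 2*x^2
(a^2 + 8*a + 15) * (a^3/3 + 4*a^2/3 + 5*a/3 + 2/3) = a^5/3 + 4*a^4 + 52*a^3/3 + 34*a^2 + 91*a/3 + 10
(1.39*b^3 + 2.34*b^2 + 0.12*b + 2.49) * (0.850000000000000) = 1.1815*b^3 + 1.989*b^2 + 0.102*b + 2.1165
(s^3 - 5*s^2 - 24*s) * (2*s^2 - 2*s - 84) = 2*s^5 - 12*s^4 - 122*s^3 + 468*s^2 + 2016*s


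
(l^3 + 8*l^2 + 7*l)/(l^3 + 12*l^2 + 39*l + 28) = l/(l + 4)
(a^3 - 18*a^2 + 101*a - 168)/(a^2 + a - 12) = (a^2 - 15*a + 56)/(a + 4)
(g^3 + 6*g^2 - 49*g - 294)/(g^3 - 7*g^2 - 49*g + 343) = (g + 6)/(g - 7)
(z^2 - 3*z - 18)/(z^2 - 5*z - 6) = (z + 3)/(z + 1)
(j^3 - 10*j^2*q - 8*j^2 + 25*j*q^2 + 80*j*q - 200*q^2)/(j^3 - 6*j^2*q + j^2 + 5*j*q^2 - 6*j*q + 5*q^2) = (-j^2 + 5*j*q + 8*j - 40*q)/(-j^2 + j*q - j + q)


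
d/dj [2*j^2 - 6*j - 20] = 4*j - 6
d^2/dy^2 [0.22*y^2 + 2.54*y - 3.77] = 0.440000000000000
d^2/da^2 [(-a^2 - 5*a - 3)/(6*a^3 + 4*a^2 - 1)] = 2*(-36*a^6 - 540*a^5 - 1008*a^4 - 698*a^3 - 336*a^2 - 114*a - 13)/(216*a^9 + 432*a^8 + 288*a^7 - 44*a^6 - 144*a^5 - 48*a^4 + 18*a^3 + 12*a^2 - 1)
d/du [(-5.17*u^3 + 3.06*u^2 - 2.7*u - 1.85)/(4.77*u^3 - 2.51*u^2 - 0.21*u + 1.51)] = (-1.61949999999999*u^4 + 27.9294*u^3 - 4.3662*u^2 - 0.0457999999999981*u - 4.4655)/(22.7529*u^6 - 23.9454*u^5 + 4.2967*u^4 + 15.4596*u^3 - 7.5361*u^2 - 0.6342*u + 2.2801)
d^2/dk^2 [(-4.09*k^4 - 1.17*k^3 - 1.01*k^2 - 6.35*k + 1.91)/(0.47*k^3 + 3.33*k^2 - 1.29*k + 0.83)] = (2.8421709430404e-14*k^7 - 92.4506200000001*k^6 + 102.317016*k^5 - 161.427576*k^4 - 31.2207440000001*k^3 + 140.310552*k^2 + 46.769244*k - 19.190704)/(0.103823*k^9 + 2.206791*k^8 + 14.780466*k^7 + 25.362204*k^6 - 32.773464*k^5 + 41.216346*k^4 - 22.567926*k^3 + 11.02572*k^2 - 2.666043*k + 0.571787)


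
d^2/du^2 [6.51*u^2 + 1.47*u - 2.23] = 13.0200000000000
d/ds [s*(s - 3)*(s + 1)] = 3*s^2 - 4*s - 3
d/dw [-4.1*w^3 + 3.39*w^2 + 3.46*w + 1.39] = -12.3*w^2 + 6.78*w + 3.46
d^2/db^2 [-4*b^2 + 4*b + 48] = -8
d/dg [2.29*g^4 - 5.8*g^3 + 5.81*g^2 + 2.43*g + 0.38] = 9.16*g^3 - 17.4*g^2 + 11.62*g + 2.43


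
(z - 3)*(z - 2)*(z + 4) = z^3 - z^2 - 14*z + 24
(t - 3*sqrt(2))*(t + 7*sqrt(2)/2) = t^2 + sqrt(2)*t/2 - 21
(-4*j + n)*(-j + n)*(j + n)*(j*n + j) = 4*j^4*n + 4*j^4 - j^3*n^2 - j^3*n - 4*j^2*n^3 - 4*j^2*n^2 + j*n^4 + j*n^3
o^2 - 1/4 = (o - 1/2)*(o + 1/2)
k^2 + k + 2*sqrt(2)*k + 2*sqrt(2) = (k + 1)*(k + 2*sqrt(2))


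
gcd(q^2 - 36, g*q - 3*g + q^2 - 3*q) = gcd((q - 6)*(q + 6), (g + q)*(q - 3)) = 1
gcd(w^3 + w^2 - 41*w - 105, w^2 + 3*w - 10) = w + 5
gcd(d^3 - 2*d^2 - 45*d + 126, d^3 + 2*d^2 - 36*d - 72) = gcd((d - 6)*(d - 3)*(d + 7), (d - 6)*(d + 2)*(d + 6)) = d - 6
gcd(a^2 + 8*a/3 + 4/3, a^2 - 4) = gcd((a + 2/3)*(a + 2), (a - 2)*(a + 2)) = a + 2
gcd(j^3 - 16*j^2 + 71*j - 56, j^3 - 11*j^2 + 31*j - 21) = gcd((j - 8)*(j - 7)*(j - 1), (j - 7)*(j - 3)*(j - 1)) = j^2 - 8*j + 7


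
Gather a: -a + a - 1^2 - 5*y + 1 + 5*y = 0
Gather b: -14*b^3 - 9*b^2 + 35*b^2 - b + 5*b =-14*b^3 + 26*b^2 + 4*b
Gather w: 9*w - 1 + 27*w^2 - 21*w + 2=27*w^2 - 12*w + 1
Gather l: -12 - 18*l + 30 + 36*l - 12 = 18*l + 6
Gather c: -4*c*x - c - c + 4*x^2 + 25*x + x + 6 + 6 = c*(-4*x - 2) + 4*x^2 + 26*x + 12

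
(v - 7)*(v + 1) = v^2 - 6*v - 7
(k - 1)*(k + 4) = k^2 + 3*k - 4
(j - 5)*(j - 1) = j^2 - 6*j + 5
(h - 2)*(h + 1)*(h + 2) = h^3 + h^2 - 4*h - 4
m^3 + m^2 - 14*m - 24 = (m - 4)*(m + 2)*(m + 3)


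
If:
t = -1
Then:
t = -1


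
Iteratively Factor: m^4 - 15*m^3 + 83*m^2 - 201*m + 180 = (m - 3)*(m^3 - 12*m^2 + 47*m - 60) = (m - 5)*(m - 3)*(m^2 - 7*m + 12) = (m - 5)*(m - 3)^2*(m - 4)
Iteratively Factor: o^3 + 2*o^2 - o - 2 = (o + 1)*(o^2 + o - 2) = (o + 1)*(o + 2)*(o - 1)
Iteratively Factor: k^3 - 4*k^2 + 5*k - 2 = (k - 1)*(k^2 - 3*k + 2) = (k - 2)*(k - 1)*(k - 1)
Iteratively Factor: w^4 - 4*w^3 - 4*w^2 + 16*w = (w + 2)*(w^3 - 6*w^2 + 8*w) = (w - 4)*(w + 2)*(w^2 - 2*w) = (w - 4)*(w - 2)*(w + 2)*(w)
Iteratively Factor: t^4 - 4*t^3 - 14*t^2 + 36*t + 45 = (t - 3)*(t^3 - t^2 - 17*t - 15) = (t - 3)*(t + 1)*(t^2 - 2*t - 15) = (t - 3)*(t + 1)*(t + 3)*(t - 5)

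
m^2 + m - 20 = (m - 4)*(m + 5)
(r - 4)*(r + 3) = r^2 - r - 12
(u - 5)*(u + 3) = u^2 - 2*u - 15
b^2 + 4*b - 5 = (b - 1)*(b + 5)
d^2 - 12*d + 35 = (d - 7)*(d - 5)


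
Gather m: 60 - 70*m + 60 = 120 - 70*m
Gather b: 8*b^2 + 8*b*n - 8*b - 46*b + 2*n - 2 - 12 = 8*b^2 + b*(8*n - 54) + 2*n - 14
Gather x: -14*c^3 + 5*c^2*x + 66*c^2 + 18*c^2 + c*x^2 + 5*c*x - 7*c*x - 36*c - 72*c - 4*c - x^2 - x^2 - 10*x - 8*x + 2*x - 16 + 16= -14*c^3 + 84*c^2 - 112*c + x^2*(c - 2) + x*(5*c^2 - 2*c - 16)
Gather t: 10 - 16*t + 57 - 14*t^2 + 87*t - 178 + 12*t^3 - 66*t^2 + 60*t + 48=12*t^3 - 80*t^2 + 131*t - 63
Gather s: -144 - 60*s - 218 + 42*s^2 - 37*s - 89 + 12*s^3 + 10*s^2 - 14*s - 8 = 12*s^3 + 52*s^2 - 111*s - 459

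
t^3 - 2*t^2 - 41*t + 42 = (t - 7)*(t - 1)*(t + 6)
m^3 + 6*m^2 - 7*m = m*(m - 1)*(m + 7)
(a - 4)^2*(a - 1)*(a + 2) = a^4 - 7*a^3 + 6*a^2 + 32*a - 32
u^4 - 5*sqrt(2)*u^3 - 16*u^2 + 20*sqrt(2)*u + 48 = (u - 2)*(u + 2)*(u - 6*sqrt(2))*(u + sqrt(2))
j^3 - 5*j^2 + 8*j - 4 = (j - 2)^2*(j - 1)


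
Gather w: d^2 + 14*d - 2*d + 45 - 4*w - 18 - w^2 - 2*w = d^2 + 12*d - w^2 - 6*w + 27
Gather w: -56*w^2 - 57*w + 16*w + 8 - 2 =-56*w^2 - 41*w + 6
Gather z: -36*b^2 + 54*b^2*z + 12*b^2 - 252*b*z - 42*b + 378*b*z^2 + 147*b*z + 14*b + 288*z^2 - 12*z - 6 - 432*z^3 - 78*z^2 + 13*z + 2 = -24*b^2 - 28*b - 432*z^3 + z^2*(378*b + 210) + z*(54*b^2 - 105*b + 1) - 4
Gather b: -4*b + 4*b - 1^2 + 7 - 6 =0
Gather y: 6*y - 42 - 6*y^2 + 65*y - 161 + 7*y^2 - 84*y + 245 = y^2 - 13*y + 42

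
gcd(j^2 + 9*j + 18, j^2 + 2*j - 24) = j + 6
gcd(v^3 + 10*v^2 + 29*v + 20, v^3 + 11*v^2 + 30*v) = v + 5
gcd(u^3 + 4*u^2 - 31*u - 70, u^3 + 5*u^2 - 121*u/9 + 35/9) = u + 7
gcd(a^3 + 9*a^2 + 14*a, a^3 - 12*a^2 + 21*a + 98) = a + 2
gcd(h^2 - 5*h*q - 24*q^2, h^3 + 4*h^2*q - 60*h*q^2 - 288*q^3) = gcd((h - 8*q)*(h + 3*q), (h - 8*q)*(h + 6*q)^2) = -h + 8*q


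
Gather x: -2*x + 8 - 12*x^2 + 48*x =-12*x^2 + 46*x + 8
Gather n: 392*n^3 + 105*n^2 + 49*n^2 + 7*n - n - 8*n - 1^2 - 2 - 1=392*n^3 + 154*n^2 - 2*n - 4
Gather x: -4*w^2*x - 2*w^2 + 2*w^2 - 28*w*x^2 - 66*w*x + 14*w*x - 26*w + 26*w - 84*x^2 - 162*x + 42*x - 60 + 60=x^2*(-28*w - 84) + x*(-4*w^2 - 52*w - 120)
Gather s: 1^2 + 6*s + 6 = 6*s + 7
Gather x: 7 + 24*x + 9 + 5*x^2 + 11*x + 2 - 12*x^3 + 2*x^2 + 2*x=-12*x^3 + 7*x^2 + 37*x + 18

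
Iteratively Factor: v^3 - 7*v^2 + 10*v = (v)*(v^2 - 7*v + 10) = v*(v - 5)*(v - 2)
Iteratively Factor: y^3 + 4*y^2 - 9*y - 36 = (y - 3)*(y^2 + 7*y + 12) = (y - 3)*(y + 4)*(y + 3)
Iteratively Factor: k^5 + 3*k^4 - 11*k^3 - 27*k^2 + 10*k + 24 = (k + 4)*(k^4 - k^3 - 7*k^2 + k + 6) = (k + 1)*(k + 4)*(k^3 - 2*k^2 - 5*k + 6) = (k - 3)*(k + 1)*(k + 4)*(k^2 + k - 2) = (k - 3)*(k + 1)*(k + 2)*(k + 4)*(k - 1)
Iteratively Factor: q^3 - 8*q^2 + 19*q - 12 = (q - 3)*(q^2 - 5*q + 4) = (q - 4)*(q - 3)*(q - 1)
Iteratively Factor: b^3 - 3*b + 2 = (b - 1)*(b^2 + b - 2) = (b - 1)^2*(b + 2)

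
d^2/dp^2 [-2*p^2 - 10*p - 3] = -4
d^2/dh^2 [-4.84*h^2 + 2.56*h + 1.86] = -9.68000000000000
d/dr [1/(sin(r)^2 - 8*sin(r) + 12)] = 2*(4 - sin(r))*cos(r)/(sin(r)^2 - 8*sin(r) + 12)^2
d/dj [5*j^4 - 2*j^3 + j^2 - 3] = 2*j*(10*j^2 - 3*j + 1)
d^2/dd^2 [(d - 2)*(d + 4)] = 2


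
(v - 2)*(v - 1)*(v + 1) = v^3 - 2*v^2 - v + 2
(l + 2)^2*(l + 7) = l^3 + 11*l^2 + 32*l + 28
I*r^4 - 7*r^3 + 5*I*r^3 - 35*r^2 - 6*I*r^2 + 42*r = r*(r + 6)*(r + 7*I)*(I*r - I)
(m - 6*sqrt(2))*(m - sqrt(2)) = m^2 - 7*sqrt(2)*m + 12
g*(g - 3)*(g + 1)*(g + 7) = g^4 + 5*g^3 - 17*g^2 - 21*g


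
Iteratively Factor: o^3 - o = (o - 1)*(o^2 + o) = o*(o - 1)*(o + 1)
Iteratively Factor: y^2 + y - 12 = (y + 4)*(y - 3)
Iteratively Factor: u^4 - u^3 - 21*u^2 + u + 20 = (u - 5)*(u^3 + 4*u^2 - u - 4) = (u - 5)*(u + 1)*(u^2 + 3*u - 4) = (u - 5)*(u - 1)*(u + 1)*(u + 4)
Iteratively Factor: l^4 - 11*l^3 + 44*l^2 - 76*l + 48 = (l - 4)*(l^3 - 7*l^2 + 16*l - 12) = (l - 4)*(l - 2)*(l^2 - 5*l + 6) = (l - 4)*(l - 2)^2*(l - 3)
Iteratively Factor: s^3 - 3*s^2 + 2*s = (s)*(s^2 - 3*s + 2) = s*(s - 2)*(s - 1)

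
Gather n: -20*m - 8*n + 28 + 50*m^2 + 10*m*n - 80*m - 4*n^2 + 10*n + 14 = 50*m^2 - 100*m - 4*n^2 + n*(10*m + 2) + 42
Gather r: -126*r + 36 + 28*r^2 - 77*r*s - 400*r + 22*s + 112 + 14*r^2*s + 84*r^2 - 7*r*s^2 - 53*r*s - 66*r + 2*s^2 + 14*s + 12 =r^2*(14*s + 112) + r*(-7*s^2 - 130*s - 592) + 2*s^2 + 36*s + 160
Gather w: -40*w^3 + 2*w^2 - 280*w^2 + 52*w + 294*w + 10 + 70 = -40*w^3 - 278*w^2 + 346*w + 80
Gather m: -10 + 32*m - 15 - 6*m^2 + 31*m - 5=-6*m^2 + 63*m - 30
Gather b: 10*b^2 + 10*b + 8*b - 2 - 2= 10*b^2 + 18*b - 4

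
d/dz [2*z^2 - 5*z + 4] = 4*z - 5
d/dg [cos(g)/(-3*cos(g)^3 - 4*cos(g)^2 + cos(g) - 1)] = -(24*sin(2*g) + 16*sin(3*g) + 12*sin(4*g))/(5*cos(g) + 8*cos(2*g) + 3*cos(3*g) + 12)^2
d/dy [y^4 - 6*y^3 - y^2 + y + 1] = 4*y^3 - 18*y^2 - 2*y + 1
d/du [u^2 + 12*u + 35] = 2*u + 12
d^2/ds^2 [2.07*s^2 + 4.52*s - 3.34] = 4.14000000000000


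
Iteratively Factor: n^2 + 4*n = (n)*(n + 4)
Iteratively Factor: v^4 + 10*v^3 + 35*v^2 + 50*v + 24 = (v + 1)*(v^3 + 9*v^2 + 26*v + 24) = (v + 1)*(v + 2)*(v^2 + 7*v + 12) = (v + 1)*(v + 2)*(v + 4)*(v + 3)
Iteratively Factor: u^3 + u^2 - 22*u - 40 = (u - 5)*(u^2 + 6*u + 8) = (u - 5)*(u + 2)*(u + 4)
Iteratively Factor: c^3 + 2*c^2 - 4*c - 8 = (c + 2)*(c^2 - 4) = (c + 2)^2*(c - 2)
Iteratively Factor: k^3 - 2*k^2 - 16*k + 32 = (k + 4)*(k^2 - 6*k + 8) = (k - 4)*(k + 4)*(k - 2)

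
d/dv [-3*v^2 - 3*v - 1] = -6*v - 3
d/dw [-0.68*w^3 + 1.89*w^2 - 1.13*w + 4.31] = -2.04*w^2 + 3.78*w - 1.13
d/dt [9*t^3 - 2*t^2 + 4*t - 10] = 27*t^2 - 4*t + 4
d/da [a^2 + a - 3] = 2*a + 1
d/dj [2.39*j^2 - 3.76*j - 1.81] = 4.78*j - 3.76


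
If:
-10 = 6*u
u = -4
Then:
No Solution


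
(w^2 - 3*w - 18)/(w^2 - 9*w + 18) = (w + 3)/(w - 3)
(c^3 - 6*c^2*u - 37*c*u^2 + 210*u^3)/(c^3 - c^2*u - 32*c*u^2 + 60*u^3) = (-c + 7*u)/(-c + 2*u)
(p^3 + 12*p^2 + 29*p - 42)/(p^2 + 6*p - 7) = p + 6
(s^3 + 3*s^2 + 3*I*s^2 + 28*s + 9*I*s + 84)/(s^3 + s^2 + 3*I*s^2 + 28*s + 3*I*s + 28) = (s + 3)/(s + 1)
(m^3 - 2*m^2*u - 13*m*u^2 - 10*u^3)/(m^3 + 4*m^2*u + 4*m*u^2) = (m^2 - 4*m*u - 5*u^2)/(m*(m + 2*u))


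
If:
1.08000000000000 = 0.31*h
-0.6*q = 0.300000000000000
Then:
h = 3.48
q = -0.50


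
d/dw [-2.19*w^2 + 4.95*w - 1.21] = 4.95 - 4.38*w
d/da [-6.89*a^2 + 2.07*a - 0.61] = 2.07 - 13.78*a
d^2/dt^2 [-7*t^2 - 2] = -14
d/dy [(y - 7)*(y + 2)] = 2*y - 5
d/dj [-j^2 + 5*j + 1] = 5 - 2*j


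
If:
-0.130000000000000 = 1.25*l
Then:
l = -0.10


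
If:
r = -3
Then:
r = -3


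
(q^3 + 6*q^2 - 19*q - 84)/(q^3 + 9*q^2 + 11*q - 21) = (q - 4)/(q - 1)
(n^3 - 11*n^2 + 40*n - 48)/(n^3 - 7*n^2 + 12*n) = (n - 4)/n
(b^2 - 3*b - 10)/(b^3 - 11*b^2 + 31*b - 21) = (b^2 - 3*b - 10)/(b^3 - 11*b^2 + 31*b - 21)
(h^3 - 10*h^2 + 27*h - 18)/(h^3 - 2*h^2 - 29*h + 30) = (h - 3)/(h + 5)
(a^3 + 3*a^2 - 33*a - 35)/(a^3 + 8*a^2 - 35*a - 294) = (a^2 - 4*a - 5)/(a^2 + a - 42)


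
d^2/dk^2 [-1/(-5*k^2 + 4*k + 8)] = 2*(25*k^2 - 20*k - 4*(5*k - 2)^2 - 40)/(-5*k^2 + 4*k + 8)^3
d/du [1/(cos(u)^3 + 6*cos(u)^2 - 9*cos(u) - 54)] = 3*(cos(u)^2 + 4*cos(u) - 3)*sin(u)/(cos(u)^3 + 6*cos(u)^2 - 9*cos(u) - 54)^2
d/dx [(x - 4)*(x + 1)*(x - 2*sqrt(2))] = 3*x^2 - 6*x - 4*sqrt(2)*x - 4 + 6*sqrt(2)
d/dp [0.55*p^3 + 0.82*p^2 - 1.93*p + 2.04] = 1.65*p^2 + 1.64*p - 1.93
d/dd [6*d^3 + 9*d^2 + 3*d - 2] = 18*d^2 + 18*d + 3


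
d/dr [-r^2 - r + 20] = -2*r - 1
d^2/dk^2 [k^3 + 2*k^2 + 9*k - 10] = 6*k + 4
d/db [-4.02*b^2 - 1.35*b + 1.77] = -8.04*b - 1.35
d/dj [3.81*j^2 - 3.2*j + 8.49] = 7.62*j - 3.2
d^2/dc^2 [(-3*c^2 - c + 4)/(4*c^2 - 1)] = 2*(-16*c^3 + 156*c^2 - 12*c + 13)/(64*c^6 - 48*c^4 + 12*c^2 - 1)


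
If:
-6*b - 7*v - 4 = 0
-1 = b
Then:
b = -1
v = 2/7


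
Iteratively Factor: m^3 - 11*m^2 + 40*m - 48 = (m - 3)*(m^2 - 8*m + 16) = (m - 4)*(m - 3)*(m - 4)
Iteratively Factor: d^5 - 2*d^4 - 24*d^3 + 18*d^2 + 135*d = (d + 3)*(d^4 - 5*d^3 - 9*d^2 + 45*d) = (d - 3)*(d + 3)*(d^3 - 2*d^2 - 15*d) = (d - 5)*(d - 3)*(d + 3)*(d^2 + 3*d) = d*(d - 5)*(d - 3)*(d + 3)*(d + 3)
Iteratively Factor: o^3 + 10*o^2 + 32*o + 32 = (o + 2)*(o^2 + 8*o + 16) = (o + 2)*(o + 4)*(o + 4)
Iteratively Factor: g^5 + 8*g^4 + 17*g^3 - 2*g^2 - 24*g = (g + 2)*(g^4 + 6*g^3 + 5*g^2 - 12*g) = g*(g + 2)*(g^3 + 6*g^2 + 5*g - 12) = g*(g + 2)*(g + 4)*(g^2 + 2*g - 3) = g*(g - 1)*(g + 2)*(g + 4)*(g + 3)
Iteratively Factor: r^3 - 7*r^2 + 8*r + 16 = (r - 4)*(r^2 - 3*r - 4) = (r - 4)^2*(r + 1)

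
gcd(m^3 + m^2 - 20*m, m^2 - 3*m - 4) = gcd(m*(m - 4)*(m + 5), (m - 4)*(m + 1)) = m - 4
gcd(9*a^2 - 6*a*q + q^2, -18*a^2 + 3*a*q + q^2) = -3*a + q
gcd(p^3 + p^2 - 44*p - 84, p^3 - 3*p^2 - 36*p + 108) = p + 6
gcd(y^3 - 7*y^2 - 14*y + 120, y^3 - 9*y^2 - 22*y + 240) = y - 6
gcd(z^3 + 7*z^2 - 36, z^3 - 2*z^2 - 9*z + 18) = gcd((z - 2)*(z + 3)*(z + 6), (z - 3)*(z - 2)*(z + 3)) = z^2 + z - 6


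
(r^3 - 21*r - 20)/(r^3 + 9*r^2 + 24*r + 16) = (r - 5)/(r + 4)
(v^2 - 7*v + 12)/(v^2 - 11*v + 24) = (v - 4)/(v - 8)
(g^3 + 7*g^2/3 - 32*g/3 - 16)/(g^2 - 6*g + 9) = (3*g^2 + 16*g + 16)/(3*(g - 3))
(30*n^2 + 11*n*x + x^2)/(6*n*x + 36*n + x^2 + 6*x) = (5*n + x)/(x + 6)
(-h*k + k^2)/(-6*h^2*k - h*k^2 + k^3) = (h - k)/(6*h^2 + h*k - k^2)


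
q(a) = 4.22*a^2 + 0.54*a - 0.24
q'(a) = 8.44*a + 0.54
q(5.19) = 116.23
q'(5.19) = 44.34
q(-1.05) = 3.85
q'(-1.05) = -8.32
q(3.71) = 59.85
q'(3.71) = 31.85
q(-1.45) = 7.85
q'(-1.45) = -11.70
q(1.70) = 12.87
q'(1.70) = 14.89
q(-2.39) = 22.57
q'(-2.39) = -19.63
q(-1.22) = 5.38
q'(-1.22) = -9.76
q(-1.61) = 9.83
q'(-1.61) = -13.05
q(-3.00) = 36.12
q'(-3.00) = -24.78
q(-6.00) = 148.44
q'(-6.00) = -50.10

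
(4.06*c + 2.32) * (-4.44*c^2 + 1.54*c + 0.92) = -18.0264*c^3 - 4.0484*c^2 + 7.308*c + 2.1344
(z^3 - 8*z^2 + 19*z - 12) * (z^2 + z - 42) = z^5 - 7*z^4 - 31*z^3 + 343*z^2 - 810*z + 504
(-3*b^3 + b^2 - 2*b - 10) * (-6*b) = 18*b^4 - 6*b^3 + 12*b^2 + 60*b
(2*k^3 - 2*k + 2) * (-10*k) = -20*k^4 + 20*k^2 - 20*k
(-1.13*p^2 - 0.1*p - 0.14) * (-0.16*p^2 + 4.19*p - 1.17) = 0.1808*p^4 - 4.7187*p^3 + 0.9255*p^2 - 0.4696*p + 0.1638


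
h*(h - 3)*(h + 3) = h^3 - 9*h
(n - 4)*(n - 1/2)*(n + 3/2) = n^3 - 3*n^2 - 19*n/4 + 3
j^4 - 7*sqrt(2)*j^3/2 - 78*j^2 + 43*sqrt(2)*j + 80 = (j - 8*sqrt(2))*(j - sqrt(2))*(j + sqrt(2)/2)*(j + 5*sqrt(2))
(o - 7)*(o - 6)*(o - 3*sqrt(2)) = o^3 - 13*o^2 - 3*sqrt(2)*o^2 + 42*o + 39*sqrt(2)*o - 126*sqrt(2)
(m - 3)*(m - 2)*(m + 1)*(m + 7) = m^4 + 3*m^3 - 27*m^2 + 13*m + 42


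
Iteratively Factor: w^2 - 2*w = (w - 2)*(w)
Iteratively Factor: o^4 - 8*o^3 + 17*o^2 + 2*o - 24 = (o - 4)*(o^3 - 4*o^2 + o + 6) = (o - 4)*(o - 2)*(o^2 - 2*o - 3) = (o - 4)*(o - 2)*(o + 1)*(o - 3)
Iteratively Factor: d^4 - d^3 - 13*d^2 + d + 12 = (d - 1)*(d^3 - 13*d - 12) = (d - 4)*(d - 1)*(d^2 + 4*d + 3) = (d - 4)*(d - 1)*(d + 3)*(d + 1)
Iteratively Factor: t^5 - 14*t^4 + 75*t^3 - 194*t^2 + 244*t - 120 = (t - 2)*(t^4 - 12*t^3 + 51*t^2 - 92*t + 60) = (t - 2)^2*(t^3 - 10*t^2 + 31*t - 30) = (t - 3)*(t - 2)^2*(t^2 - 7*t + 10) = (t - 3)*(t - 2)^3*(t - 5)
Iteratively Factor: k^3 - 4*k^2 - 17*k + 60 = (k - 5)*(k^2 + k - 12) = (k - 5)*(k - 3)*(k + 4)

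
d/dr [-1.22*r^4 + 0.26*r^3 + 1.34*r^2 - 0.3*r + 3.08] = -4.88*r^3 + 0.78*r^2 + 2.68*r - 0.3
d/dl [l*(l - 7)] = 2*l - 7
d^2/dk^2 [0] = 0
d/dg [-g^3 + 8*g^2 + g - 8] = -3*g^2 + 16*g + 1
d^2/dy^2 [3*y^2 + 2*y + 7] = 6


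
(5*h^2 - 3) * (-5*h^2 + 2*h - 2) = -25*h^4 + 10*h^3 + 5*h^2 - 6*h + 6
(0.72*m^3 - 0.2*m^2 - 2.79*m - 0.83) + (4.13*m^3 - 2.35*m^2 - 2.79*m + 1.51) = 4.85*m^3 - 2.55*m^2 - 5.58*m + 0.68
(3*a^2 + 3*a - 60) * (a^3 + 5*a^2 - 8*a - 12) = 3*a^5 + 18*a^4 - 69*a^3 - 360*a^2 + 444*a + 720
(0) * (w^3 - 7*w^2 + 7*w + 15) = 0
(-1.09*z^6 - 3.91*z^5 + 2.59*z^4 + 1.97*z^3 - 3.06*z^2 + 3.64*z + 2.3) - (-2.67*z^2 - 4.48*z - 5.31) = -1.09*z^6 - 3.91*z^5 + 2.59*z^4 + 1.97*z^3 - 0.39*z^2 + 8.12*z + 7.61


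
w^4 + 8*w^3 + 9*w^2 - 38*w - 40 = (w - 2)*(w + 1)*(w + 4)*(w + 5)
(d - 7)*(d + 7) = d^2 - 49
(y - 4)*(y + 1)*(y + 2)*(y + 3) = y^4 + 2*y^3 - 13*y^2 - 38*y - 24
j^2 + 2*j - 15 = (j - 3)*(j + 5)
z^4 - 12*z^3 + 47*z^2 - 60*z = z*(z - 5)*(z - 4)*(z - 3)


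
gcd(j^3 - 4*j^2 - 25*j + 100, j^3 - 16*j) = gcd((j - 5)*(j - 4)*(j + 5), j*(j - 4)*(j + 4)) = j - 4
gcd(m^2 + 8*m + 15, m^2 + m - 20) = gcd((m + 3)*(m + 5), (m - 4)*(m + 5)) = m + 5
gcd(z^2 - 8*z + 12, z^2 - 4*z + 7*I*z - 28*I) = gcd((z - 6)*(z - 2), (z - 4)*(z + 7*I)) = 1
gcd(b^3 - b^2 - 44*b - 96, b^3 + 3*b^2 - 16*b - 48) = b^2 + 7*b + 12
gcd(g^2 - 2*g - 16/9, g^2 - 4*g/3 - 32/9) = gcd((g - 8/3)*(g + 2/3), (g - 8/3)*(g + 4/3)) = g - 8/3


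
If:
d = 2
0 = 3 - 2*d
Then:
No Solution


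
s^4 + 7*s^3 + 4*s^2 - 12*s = s*(s - 1)*(s + 2)*(s + 6)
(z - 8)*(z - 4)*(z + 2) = z^3 - 10*z^2 + 8*z + 64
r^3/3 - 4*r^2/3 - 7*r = r*(r/3 + 1)*(r - 7)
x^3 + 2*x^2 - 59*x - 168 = (x - 8)*(x + 3)*(x + 7)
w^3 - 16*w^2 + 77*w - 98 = (w - 7)^2*(w - 2)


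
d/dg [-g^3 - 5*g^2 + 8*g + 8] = -3*g^2 - 10*g + 8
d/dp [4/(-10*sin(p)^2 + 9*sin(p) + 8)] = 4*(20*sin(p) - 9)*cos(p)/(-10*sin(p)^2 + 9*sin(p) + 8)^2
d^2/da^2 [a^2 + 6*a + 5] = 2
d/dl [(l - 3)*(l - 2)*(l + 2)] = 3*l^2 - 6*l - 4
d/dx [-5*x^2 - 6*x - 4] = -10*x - 6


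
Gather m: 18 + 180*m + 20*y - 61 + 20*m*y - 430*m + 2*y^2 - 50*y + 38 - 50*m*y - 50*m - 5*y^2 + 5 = m*(-30*y - 300) - 3*y^2 - 30*y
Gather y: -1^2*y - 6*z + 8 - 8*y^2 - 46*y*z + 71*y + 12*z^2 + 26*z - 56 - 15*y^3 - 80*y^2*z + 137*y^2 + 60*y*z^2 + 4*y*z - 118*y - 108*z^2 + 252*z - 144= -15*y^3 + y^2*(129 - 80*z) + y*(60*z^2 - 42*z - 48) - 96*z^2 + 272*z - 192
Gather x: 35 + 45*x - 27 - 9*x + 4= 36*x + 12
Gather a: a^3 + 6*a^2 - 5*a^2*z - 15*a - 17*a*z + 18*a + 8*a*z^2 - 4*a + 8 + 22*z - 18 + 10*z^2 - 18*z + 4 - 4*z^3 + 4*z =a^3 + a^2*(6 - 5*z) + a*(8*z^2 - 17*z - 1) - 4*z^3 + 10*z^2 + 8*z - 6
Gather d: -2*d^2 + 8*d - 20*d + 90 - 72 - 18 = -2*d^2 - 12*d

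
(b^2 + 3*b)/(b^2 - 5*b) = (b + 3)/(b - 5)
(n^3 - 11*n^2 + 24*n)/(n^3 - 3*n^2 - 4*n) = (-n^2 + 11*n - 24)/(-n^2 + 3*n + 4)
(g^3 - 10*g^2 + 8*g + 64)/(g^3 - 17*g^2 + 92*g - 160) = (g + 2)/(g - 5)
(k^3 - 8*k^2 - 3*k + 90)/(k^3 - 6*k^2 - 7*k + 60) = (k - 6)/(k - 4)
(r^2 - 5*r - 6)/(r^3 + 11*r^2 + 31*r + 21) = (r - 6)/(r^2 + 10*r + 21)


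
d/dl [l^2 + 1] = 2*l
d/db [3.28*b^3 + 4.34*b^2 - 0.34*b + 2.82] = 9.84*b^2 + 8.68*b - 0.34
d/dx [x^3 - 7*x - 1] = 3*x^2 - 7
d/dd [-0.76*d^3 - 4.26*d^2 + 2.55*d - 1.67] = -2.28*d^2 - 8.52*d + 2.55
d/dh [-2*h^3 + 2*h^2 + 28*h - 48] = -6*h^2 + 4*h + 28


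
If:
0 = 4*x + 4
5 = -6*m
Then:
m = -5/6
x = -1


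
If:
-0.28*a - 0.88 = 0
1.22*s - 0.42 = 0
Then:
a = -3.14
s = 0.34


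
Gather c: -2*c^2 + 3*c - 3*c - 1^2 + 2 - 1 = -2*c^2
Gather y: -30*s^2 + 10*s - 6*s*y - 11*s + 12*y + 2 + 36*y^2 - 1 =-30*s^2 - s + 36*y^2 + y*(12 - 6*s) + 1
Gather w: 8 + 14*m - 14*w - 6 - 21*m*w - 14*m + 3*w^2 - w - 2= 3*w^2 + w*(-21*m - 15)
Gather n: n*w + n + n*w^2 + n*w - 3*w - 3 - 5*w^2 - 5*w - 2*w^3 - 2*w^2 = n*(w^2 + 2*w + 1) - 2*w^3 - 7*w^2 - 8*w - 3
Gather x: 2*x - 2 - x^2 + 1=-x^2 + 2*x - 1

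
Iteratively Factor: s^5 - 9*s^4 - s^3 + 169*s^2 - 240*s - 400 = (s - 5)*(s^4 - 4*s^3 - 21*s^2 + 64*s + 80) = (s - 5)*(s - 4)*(s^3 - 21*s - 20) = (s - 5)*(s - 4)*(s + 4)*(s^2 - 4*s - 5) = (s - 5)*(s - 4)*(s + 1)*(s + 4)*(s - 5)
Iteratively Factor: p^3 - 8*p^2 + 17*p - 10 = (p - 2)*(p^2 - 6*p + 5) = (p - 2)*(p - 1)*(p - 5)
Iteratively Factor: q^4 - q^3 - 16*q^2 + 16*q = (q + 4)*(q^3 - 5*q^2 + 4*q) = q*(q + 4)*(q^2 - 5*q + 4) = q*(q - 1)*(q + 4)*(q - 4)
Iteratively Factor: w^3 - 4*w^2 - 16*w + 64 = (w + 4)*(w^2 - 8*w + 16) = (w - 4)*(w + 4)*(w - 4)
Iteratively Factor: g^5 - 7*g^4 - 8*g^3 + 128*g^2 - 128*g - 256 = (g - 4)*(g^4 - 3*g^3 - 20*g^2 + 48*g + 64) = (g - 4)*(g + 1)*(g^3 - 4*g^2 - 16*g + 64) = (g - 4)*(g + 1)*(g + 4)*(g^2 - 8*g + 16) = (g - 4)^2*(g + 1)*(g + 4)*(g - 4)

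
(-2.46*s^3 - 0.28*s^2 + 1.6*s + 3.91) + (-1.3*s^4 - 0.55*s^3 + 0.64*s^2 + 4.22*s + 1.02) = -1.3*s^4 - 3.01*s^3 + 0.36*s^2 + 5.82*s + 4.93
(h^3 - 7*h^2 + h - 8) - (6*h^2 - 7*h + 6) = h^3 - 13*h^2 + 8*h - 14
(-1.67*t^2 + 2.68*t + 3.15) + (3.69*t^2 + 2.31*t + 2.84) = 2.02*t^2 + 4.99*t + 5.99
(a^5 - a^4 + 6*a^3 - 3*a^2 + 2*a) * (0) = 0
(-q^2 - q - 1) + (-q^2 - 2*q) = -2*q^2 - 3*q - 1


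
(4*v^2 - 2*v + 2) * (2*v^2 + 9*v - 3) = 8*v^4 + 32*v^3 - 26*v^2 + 24*v - 6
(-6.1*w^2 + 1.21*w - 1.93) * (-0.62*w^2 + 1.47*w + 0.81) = 3.782*w^4 - 9.7172*w^3 - 1.9657*w^2 - 1.857*w - 1.5633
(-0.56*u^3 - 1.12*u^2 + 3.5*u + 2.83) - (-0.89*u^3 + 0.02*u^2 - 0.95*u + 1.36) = 0.33*u^3 - 1.14*u^2 + 4.45*u + 1.47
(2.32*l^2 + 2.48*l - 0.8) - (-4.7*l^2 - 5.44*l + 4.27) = 7.02*l^2 + 7.92*l - 5.07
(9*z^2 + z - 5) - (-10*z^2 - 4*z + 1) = 19*z^2 + 5*z - 6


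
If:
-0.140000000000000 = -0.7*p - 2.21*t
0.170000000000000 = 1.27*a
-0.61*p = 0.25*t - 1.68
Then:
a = 0.13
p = 3.14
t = -0.93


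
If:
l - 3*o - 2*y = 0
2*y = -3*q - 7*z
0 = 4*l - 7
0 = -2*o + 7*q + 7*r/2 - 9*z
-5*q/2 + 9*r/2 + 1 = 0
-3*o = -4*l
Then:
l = 7/4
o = 7/3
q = 3073/3226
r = 2971/9678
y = -21/8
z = 2205/6452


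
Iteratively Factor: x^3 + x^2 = (x)*(x^2 + x) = x*(x + 1)*(x)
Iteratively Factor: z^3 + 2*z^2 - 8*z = (z - 2)*(z^2 + 4*z) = z*(z - 2)*(z + 4)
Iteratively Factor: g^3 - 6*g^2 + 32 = (g - 4)*(g^2 - 2*g - 8) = (g - 4)*(g + 2)*(g - 4)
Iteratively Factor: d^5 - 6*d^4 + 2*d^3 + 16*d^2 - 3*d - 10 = (d + 1)*(d^4 - 7*d^3 + 9*d^2 + 7*d - 10) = (d - 1)*(d + 1)*(d^3 - 6*d^2 + 3*d + 10) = (d - 1)*(d + 1)^2*(d^2 - 7*d + 10) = (d - 2)*(d - 1)*(d + 1)^2*(d - 5)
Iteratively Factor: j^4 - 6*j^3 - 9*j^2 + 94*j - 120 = (j - 2)*(j^3 - 4*j^2 - 17*j + 60) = (j - 5)*(j - 2)*(j^2 + j - 12) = (j - 5)*(j - 3)*(j - 2)*(j + 4)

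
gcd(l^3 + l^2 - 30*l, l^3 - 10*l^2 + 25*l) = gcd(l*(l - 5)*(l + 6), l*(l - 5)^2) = l^2 - 5*l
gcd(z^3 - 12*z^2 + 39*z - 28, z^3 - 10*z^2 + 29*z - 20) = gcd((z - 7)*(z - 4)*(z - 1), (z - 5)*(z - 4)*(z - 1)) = z^2 - 5*z + 4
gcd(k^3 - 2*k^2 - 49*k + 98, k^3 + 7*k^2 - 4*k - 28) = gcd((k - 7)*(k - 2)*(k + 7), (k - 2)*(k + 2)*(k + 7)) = k^2 + 5*k - 14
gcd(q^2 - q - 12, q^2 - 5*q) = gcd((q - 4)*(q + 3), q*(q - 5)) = 1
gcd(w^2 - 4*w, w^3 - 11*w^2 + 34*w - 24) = w - 4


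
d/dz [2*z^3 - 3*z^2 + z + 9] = 6*z^2 - 6*z + 1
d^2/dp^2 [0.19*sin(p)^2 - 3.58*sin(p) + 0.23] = 3.58*sin(p) + 0.38*cos(2*p)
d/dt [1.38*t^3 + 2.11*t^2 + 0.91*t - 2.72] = 4.14*t^2 + 4.22*t + 0.91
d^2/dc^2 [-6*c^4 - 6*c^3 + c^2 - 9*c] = -72*c^2 - 36*c + 2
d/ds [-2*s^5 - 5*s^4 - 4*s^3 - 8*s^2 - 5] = 2*s*(-5*s^3 - 10*s^2 - 6*s - 8)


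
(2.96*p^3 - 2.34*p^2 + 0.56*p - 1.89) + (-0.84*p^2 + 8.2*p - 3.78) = 2.96*p^3 - 3.18*p^2 + 8.76*p - 5.67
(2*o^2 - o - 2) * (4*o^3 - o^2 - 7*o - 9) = 8*o^5 - 6*o^4 - 21*o^3 - 9*o^2 + 23*o + 18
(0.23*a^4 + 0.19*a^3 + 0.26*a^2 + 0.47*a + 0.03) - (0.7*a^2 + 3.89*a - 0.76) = 0.23*a^4 + 0.19*a^3 - 0.44*a^2 - 3.42*a + 0.79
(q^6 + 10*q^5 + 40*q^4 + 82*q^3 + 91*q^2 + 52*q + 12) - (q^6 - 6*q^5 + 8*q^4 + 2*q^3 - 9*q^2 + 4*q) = 16*q^5 + 32*q^4 + 80*q^3 + 100*q^2 + 48*q + 12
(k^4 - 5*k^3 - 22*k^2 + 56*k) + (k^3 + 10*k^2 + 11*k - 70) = k^4 - 4*k^3 - 12*k^2 + 67*k - 70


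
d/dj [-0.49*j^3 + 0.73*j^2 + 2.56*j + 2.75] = -1.47*j^2 + 1.46*j + 2.56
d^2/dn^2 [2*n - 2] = 0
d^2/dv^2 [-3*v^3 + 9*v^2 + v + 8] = 18 - 18*v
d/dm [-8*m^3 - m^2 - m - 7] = -24*m^2 - 2*m - 1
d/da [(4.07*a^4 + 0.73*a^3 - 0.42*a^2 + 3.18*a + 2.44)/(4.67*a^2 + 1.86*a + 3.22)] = (38.0138*a^5 + 26.1197*a^4 + 55.1372*a^3 - 8.58*a^2 - 25.4944*a + 5.7012)/(21.8089*a^4 + 17.3724*a^3 + 33.5344*a^2 + 11.9784*a + 10.3684)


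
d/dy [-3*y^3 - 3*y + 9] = -9*y^2 - 3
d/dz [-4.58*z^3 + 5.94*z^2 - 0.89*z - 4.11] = -13.74*z^2 + 11.88*z - 0.89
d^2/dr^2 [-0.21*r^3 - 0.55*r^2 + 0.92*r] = -1.26*r - 1.1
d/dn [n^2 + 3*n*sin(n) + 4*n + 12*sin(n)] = 3*n*cos(n) + 2*n + 3*sin(n) + 12*cos(n) + 4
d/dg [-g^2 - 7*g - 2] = -2*g - 7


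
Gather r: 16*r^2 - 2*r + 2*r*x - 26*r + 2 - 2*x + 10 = 16*r^2 + r*(2*x - 28) - 2*x + 12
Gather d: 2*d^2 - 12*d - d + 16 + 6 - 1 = 2*d^2 - 13*d + 21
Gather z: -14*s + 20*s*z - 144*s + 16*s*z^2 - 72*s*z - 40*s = 16*s*z^2 - 52*s*z - 198*s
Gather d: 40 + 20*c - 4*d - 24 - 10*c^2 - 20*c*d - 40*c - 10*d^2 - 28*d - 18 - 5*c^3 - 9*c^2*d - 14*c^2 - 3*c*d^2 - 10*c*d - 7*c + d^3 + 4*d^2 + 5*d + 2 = -5*c^3 - 24*c^2 - 27*c + d^3 + d^2*(-3*c - 6) + d*(-9*c^2 - 30*c - 27)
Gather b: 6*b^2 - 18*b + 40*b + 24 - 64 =6*b^2 + 22*b - 40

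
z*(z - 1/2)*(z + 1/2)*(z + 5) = z^4 + 5*z^3 - z^2/4 - 5*z/4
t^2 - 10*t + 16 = (t - 8)*(t - 2)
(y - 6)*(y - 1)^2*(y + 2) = y^4 - 6*y^3 - 3*y^2 + 20*y - 12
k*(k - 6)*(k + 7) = k^3 + k^2 - 42*k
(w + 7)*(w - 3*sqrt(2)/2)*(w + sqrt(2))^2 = w^4 + sqrt(2)*w^3/2 + 7*w^3 - 4*w^2 + 7*sqrt(2)*w^2/2 - 28*w - 3*sqrt(2)*w - 21*sqrt(2)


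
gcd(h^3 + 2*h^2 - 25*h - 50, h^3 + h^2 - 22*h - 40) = h^2 - 3*h - 10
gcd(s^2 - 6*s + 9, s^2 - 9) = s - 3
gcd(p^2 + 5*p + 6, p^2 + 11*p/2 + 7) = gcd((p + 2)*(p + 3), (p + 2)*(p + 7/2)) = p + 2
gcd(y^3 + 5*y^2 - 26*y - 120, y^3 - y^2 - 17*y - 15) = y - 5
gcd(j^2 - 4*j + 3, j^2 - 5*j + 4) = j - 1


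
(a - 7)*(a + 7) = a^2 - 49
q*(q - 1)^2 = q^3 - 2*q^2 + q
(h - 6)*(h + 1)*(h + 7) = h^3 + 2*h^2 - 41*h - 42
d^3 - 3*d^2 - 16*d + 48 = (d - 4)*(d - 3)*(d + 4)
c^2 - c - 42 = (c - 7)*(c + 6)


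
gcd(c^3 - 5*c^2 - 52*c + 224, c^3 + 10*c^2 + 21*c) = c + 7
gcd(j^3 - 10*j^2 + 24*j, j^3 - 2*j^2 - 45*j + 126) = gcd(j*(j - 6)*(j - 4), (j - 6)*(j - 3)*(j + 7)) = j - 6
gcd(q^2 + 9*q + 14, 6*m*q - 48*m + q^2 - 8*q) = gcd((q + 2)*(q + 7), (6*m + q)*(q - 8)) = 1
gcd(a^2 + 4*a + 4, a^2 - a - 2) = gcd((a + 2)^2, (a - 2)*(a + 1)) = 1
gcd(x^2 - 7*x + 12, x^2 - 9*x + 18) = x - 3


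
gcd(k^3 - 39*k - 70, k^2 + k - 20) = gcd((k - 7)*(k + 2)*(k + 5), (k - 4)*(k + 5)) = k + 5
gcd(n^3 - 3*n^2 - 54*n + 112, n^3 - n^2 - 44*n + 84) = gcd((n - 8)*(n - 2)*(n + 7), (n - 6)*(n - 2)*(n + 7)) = n^2 + 5*n - 14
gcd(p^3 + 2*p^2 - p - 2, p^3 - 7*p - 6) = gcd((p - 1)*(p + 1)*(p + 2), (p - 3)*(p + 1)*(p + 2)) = p^2 + 3*p + 2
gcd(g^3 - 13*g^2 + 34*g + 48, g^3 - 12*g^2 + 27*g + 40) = g^2 - 7*g - 8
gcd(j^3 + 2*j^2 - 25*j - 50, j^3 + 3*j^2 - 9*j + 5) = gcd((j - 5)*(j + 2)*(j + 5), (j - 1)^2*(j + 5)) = j + 5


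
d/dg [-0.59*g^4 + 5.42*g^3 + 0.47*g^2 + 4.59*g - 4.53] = -2.36*g^3 + 16.26*g^2 + 0.94*g + 4.59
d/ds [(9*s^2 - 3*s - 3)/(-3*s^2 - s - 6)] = 3*(-6*s^2 - 42*s + 5)/(9*s^4 + 6*s^3 + 37*s^2 + 12*s + 36)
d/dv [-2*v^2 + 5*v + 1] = 5 - 4*v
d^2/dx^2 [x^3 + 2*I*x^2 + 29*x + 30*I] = 6*x + 4*I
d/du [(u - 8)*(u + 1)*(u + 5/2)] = 3*u^2 - 9*u - 51/2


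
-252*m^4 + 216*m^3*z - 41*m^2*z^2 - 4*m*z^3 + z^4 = (-6*m + z)*(-3*m + z)*(-2*m + z)*(7*m + z)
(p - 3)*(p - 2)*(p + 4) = p^3 - p^2 - 14*p + 24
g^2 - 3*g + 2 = (g - 2)*(g - 1)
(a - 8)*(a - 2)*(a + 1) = a^3 - 9*a^2 + 6*a + 16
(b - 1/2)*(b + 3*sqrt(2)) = b^2 - b/2 + 3*sqrt(2)*b - 3*sqrt(2)/2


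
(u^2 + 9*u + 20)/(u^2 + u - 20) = (u + 4)/(u - 4)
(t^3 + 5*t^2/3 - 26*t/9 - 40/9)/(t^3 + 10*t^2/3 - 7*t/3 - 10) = (t + 4/3)/(t + 3)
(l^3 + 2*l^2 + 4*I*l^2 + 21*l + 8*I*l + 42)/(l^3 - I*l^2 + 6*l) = (l^2 + l*(2 + 7*I) + 14*I)/(l*(l + 2*I))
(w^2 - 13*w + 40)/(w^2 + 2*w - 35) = (w - 8)/(w + 7)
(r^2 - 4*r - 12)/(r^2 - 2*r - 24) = (r + 2)/(r + 4)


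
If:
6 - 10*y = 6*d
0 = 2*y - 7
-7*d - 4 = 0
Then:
No Solution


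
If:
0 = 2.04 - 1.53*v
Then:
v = 1.33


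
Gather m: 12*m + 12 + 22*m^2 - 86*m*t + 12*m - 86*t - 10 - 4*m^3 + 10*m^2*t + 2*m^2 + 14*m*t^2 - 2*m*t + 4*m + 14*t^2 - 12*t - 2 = -4*m^3 + m^2*(10*t + 24) + m*(14*t^2 - 88*t + 28) + 14*t^2 - 98*t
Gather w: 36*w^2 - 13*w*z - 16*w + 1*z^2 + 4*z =36*w^2 + w*(-13*z - 16) + z^2 + 4*z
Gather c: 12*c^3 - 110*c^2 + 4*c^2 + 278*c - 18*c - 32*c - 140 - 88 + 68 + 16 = 12*c^3 - 106*c^2 + 228*c - 144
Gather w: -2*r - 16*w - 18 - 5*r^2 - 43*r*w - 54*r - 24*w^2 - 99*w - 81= -5*r^2 - 56*r - 24*w^2 + w*(-43*r - 115) - 99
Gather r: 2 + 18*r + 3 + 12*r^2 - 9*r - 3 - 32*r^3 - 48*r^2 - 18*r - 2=-32*r^3 - 36*r^2 - 9*r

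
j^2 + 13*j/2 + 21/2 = (j + 3)*(j + 7/2)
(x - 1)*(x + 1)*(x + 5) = x^3 + 5*x^2 - x - 5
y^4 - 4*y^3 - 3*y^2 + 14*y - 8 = (y - 4)*(y - 1)^2*(y + 2)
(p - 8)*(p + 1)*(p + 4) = p^3 - 3*p^2 - 36*p - 32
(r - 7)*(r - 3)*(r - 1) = r^3 - 11*r^2 + 31*r - 21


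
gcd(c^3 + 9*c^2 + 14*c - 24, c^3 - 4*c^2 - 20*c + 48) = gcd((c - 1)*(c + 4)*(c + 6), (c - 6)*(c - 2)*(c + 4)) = c + 4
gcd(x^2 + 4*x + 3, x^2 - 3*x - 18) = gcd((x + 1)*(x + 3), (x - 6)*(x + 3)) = x + 3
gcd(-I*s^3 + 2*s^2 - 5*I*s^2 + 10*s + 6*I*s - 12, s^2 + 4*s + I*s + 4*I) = 1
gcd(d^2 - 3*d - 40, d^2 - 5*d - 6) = 1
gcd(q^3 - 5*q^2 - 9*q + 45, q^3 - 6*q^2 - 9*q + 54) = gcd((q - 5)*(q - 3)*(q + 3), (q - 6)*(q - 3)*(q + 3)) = q^2 - 9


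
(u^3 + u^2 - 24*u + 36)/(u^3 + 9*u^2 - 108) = (u - 2)/(u + 6)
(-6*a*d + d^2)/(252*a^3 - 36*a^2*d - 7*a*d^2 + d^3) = -d/(42*a^2 + a*d - d^2)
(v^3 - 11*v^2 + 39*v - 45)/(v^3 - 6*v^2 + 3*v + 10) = (v^2 - 6*v + 9)/(v^2 - v - 2)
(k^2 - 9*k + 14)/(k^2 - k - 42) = (k - 2)/(k + 6)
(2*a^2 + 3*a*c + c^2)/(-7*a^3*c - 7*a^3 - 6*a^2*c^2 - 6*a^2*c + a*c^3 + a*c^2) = (-2*a - c)/(a*(7*a*c + 7*a - c^2 - c))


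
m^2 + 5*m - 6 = (m - 1)*(m + 6)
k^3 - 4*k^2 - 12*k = k*(k - 6)*(k + 2)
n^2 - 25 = (n - 5)*(n + 5)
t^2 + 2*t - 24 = (t - 4)*(t + 6)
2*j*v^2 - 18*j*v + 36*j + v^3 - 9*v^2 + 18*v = (2*j + v)*(v - 6)*(v - 3)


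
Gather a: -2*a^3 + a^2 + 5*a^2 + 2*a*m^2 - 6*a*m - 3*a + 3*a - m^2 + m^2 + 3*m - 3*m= -2*a^3 + 6*a^2 + a*(2*m^2 - 6*m)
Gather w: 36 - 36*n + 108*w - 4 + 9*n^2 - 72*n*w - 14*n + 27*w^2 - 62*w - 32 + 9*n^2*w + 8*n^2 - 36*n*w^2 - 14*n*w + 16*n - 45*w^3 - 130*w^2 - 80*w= 17*n^2 - 34*n - 45*w^3 + w^2*(-36*n - 103) + w*(9*n^2 - 86*n - 34)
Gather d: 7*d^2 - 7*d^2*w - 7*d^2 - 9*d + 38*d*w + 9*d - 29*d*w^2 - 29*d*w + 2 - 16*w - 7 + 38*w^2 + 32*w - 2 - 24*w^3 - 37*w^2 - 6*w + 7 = -7*d^2*w + d*(-29*w^2 + 9*w) - 24*w^3 + w^2 + 10*w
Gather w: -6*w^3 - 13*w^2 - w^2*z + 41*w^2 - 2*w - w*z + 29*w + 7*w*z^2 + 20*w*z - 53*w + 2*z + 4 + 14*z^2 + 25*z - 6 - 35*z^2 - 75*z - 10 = -6*w^3 + w^2*(28 - z) + w*(7*z^2 + 19*z - 26) - 21*z^2 - 48*z - 12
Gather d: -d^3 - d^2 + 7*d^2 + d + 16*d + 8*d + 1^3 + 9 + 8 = -d^3 + 6*d^2 + 25*d + 18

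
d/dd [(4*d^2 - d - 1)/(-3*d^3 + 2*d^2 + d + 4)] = 3*(4*d^4 - 2*d^3 - d^2 + 12*d - 1)/(9*d^6 - 12*d^5 - 2*d^4 - 20*d^3 + 17*d^2 + 8*d + 16)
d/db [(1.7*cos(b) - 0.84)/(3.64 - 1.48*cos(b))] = -4.9448*sin(b)/(1.48*cos(b) - 3.64)^2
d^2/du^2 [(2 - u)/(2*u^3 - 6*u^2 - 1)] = 12*(6*u^2*(u - 2)^3 + (u^2 - 2*u + (u - 2)*(u - 1))*(-2*u^3 + 6*u^2 + 1))/(-2*u^3 + 6*u^2 + 1)^3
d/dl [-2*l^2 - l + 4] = -4*l - 1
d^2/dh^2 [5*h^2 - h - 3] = 10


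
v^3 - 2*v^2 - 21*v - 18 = (v - 6)*(v + 1)*(v + 3)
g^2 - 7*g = g*(g - 7)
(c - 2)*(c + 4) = c^2 + 2*c - 8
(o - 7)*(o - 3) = o^2 - 10*o + 21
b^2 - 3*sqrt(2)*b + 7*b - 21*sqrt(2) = (b + 7)*(b - 3*sqrt(2))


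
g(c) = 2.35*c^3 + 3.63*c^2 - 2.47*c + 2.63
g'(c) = 7.05*c^2 + 7.26*c - 2.47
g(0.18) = 2.32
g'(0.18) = -0.93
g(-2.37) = -2.41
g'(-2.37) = 19.92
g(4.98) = 370.59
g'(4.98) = 208.53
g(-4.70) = -149.56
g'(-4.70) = 119.14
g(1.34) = 11.49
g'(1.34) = 19.92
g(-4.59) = -136.81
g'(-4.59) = 112.74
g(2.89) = 82.53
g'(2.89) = 77.39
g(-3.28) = -33.14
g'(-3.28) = 49.56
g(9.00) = 1987.58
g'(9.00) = 633.92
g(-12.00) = -3505.81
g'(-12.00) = 925.61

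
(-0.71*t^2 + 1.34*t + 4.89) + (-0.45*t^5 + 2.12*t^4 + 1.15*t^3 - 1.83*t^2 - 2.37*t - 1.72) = -0.45*t^5 + 2.12*t^4 + 1.15*t^3 - 2.54*t^2 - 1.03*t + 3.17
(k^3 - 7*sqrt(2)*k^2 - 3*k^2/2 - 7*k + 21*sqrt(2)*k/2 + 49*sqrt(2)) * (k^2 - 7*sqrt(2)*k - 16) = k^5 - 14*sqrt(2)*k^4 - 3*k^4/2 + 21*sqrt(2)*k^3 + 75*k^3 - 123*k^2 + 210*sqrt(2)*k^2 - 574*k - 168*sqrt(2)*k - 784*sqrt(2)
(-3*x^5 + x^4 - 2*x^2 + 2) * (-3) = 9*x^5 - 3*x^4 + 6*x^2 - 6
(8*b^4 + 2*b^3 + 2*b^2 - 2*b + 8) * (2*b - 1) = 16*b^5 - 4*b^4 + 2*b^3 - 6*b^2 + 18*b - 8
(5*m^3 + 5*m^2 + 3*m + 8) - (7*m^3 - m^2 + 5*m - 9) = -2*m^3 + 6*m^2 - 2*m + 17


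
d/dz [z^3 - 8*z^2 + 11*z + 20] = 3*z^2 - 16*z + 11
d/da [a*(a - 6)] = 2*a - 6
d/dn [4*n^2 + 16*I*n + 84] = 8*n + 16*I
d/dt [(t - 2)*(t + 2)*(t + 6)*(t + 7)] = 4*t^3 + 39*t^2 + 76*t - 52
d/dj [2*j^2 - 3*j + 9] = 4*j - 3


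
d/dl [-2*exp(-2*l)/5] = 4*exp(-2*l)/5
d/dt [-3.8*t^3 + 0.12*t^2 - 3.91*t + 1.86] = -11.4*t^2 + 0.24*t - 3.91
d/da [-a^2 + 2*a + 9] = 2 - 2*a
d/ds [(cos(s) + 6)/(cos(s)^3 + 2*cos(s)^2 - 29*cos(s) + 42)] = (51*cos(s)/2 + 10*cos(2*s) + cos(3*s)/2 - 206)*sin(s)/(cos(s)^3 + 2*cos(s)^2 - 29*cos(s) + 42)^2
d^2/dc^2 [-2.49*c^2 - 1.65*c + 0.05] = -4.98000000000000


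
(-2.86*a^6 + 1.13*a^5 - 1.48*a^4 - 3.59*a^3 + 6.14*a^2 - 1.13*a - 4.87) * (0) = 0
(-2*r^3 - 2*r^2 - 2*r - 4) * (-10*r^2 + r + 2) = 20*r^5 + 18*r^4 + 14*r^3 + 34*r^2 - 8*r - 8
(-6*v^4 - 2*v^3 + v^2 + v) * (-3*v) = 18*v^5 + 6*v^4 - 3*v^3 - 3*v^2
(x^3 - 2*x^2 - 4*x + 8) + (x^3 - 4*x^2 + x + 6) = 2*x^3 - 6*x^2 - 3*x + 14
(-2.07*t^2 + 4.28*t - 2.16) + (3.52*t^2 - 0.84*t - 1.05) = 1.45*t^2 + 3.44*t - 3.21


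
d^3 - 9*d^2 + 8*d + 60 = (d - 6)*(d - 5)*(d + 2)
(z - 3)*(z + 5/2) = z^2 - z/2 - 15/2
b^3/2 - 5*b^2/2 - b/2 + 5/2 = (b/2 + 1/2)*(b - 5)*(b - 1)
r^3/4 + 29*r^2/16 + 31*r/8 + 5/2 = (r/4 + 1)*(r + 5/4)*(r + 2)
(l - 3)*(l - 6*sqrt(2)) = l^2 - 6*sqrt(2)*l - 3*l + 18*sqrt(2)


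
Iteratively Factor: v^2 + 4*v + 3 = (v + 1)*(v + 3)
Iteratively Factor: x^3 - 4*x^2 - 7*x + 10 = (x - 5)*(x^2 + x - 2) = (x - 5)*(x + 2)*(x - 1)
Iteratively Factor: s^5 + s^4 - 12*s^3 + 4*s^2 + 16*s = (s + 1)*(s^4 - 12*s^2 + 16*s) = (s - 2)*(s + 1)*(s^3 + 2*s^2 - 8*s) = s*(s - 2)*(s + 1)*(s^2 + 2*s - 8) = s*(s - 2)*(s + 1)*(s + 4)*(s - 2)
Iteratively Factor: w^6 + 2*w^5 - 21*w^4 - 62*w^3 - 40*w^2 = (w + 1)*(w^5 + w^4 - 22*w^3 - 40*w^2) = (w + 1)*(w + 2)*(w^4 - w^3 - 20*w^2) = w*(w + 1)*(w + 2)*(w^3 - w^2 - 20*w) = w*(w + 1)*(w + 2)*(w + 4)*(w^2 - 5*w) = w^2*(w + 1)*(w + 2)*(w + 4)*(w - 5)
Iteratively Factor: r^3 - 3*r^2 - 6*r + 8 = (r + 2)*(r^2 - 5*r + 4) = (r - 1)*(r + 2)*(r - 4)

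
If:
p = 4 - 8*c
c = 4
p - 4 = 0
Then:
No Solution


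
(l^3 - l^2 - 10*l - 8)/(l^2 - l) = (l^3 - l^2 - 10*l - 8)/(l*(l - 1))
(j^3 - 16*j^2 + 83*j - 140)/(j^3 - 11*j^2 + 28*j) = (j - 5)/j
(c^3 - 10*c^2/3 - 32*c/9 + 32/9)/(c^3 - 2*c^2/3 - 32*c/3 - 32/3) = (c - 2/3)/(c + 2)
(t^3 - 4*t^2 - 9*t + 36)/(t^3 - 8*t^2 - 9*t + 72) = (t - 4)/(t - 8)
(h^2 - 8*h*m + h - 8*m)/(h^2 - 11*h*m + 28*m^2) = (h^2 - 8*h*m + h - 8*m)/(h^2 - 11*h*m + 28*m^2)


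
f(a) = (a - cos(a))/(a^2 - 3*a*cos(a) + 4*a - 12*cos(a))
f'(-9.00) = -0.02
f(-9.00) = -0.26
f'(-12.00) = -0.02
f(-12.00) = -0.11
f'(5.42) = 0.05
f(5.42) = 0.15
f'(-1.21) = -0.30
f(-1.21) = 0.25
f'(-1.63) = -0.82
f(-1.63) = 0.46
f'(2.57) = -0.02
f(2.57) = 0.10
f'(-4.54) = -4.78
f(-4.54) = -2.01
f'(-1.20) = -0.29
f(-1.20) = 0.24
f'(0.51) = -0.12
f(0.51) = 0.04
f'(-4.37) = -10.89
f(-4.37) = -3.24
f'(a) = (a - cos(a))*(-3*a*sin(a) - 2*a - 12*sin(a) + 3*cos(a) - 4)/(a^2 - 3*a*cos(a) + 4*a - 12*cos(a))^2 + (sin(a) + 1)/(a^2 - 3*a*cos(a) + 4*a - 12*cos(a)) = (-2*a^2*sin(a) - a^2 - 8*a*sin(a) + 2*a*cos(a) - 3*cos(a)^2 - 8*cos(a))/((a + 4)^2*(a - 3*cos(a))^2)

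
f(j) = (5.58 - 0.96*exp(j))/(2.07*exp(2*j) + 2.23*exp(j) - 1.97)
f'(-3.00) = -0.17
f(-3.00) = -2.98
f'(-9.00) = 0.00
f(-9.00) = -2.83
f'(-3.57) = -0.09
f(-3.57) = -2.91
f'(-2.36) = -0.40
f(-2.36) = -3.15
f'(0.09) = -4.21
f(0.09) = 1.54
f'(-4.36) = -0.04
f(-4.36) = -2.87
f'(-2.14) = -0.55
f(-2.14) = -3.26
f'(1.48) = -0.14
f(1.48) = 0.03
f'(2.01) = -0.03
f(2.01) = -0.01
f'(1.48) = -0.14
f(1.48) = 0.03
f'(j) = (5.58 - 0.96*exp(j))*(-4.14*exp(2*j) - 2.23*exp(j))/(2.07*exp(2*j) + 2.23*exp(j) - 1.97)^2 - 0.96*exp(j)/(2.07*exp(2*j) + 2.23*exp(j) - 1.97) = (1.9872*exp(2*j) - 23.1012*exp(j) - 10.5522)*exp(j)/(4.2849*exp(4*j) + 9.2322*exp(3*j) - 3.1829*exp(2*j) - 8.7862*exp(j) + 3.8809)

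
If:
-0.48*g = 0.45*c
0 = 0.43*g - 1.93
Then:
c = -4.79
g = 4.49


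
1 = 1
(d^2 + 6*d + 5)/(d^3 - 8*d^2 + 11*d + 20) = (d + 5)/(d^2 - 9*d + 20)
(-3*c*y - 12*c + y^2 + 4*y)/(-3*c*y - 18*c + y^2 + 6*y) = (y + 4)/(y + 6)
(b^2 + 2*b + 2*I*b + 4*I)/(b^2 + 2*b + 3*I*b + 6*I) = (b + 2*I)/(b + 3*I)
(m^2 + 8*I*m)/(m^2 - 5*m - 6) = m*(m + 8*I)/(m^2 - 5*m - 6)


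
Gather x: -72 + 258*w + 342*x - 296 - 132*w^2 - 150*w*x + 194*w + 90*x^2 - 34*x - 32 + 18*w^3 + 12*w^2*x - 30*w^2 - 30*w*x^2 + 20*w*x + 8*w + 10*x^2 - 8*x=18*w^3 - 162*w^2 + 460*w + x^2*(100 - 30*w) + x*(12*w^2 - 130*w + 300) - 400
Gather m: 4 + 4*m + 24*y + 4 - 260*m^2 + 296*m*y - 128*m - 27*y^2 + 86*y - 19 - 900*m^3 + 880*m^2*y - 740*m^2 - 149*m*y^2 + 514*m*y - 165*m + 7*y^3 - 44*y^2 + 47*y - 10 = -900*m^3 + m^2*(880*y - 1000) + m*(-149*y^2 + 810*y - 289) + 7*y^3 - 71*y^2 + 157*y - 21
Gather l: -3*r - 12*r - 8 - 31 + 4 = -15*r - 35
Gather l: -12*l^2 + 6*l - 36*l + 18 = -12*l^2 - 30*l + 18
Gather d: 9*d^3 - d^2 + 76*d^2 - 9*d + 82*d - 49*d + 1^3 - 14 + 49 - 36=9*d^3 + 75*d^2 + 24*d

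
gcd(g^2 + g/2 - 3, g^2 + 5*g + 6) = g + 2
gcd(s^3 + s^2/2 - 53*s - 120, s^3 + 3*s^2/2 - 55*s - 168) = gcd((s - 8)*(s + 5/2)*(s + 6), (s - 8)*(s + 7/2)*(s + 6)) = s^2 - 2*s - 48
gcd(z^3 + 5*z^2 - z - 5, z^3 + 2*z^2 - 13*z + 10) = z^2 + 4*z - 5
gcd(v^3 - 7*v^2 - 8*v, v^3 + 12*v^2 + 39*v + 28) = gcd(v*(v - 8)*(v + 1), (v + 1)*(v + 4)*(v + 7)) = v + 1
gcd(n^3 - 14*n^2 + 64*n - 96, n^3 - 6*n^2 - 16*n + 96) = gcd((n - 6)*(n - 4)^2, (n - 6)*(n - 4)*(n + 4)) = n^2 - 10*n + 24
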